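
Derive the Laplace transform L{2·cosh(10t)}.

L{cosh(ωt)} = s/(s² - ω²), so L{cosh(10t)} = s/(s² - 100). Then L{2·cosh(10t)} = 2·s/(s² - 100) = 2s/(s² - 100)

Final answer: 2s/(s² - 100)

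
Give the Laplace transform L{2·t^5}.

L{t^n} = n!/s^(n+1), so L{t^5} = 120/s^6. Then L{2·t^5} = 2·120/s^6 = 240/s^6

Final answer: 240/s^6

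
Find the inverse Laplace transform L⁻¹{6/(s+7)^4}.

L⁻¹{n!/(s-a)^(n+1)} = t^n·e^(at), so L⁻¹{6/(s+7)^4} = t^3·e^(-7t)

Final answer: t^3·e^(-7t)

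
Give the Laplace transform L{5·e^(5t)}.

L{e^(at)} = 1/(s-a), so L{e^(5t)} = 1/(s-5). Then L{5·e^(5t)} = 5/(s-5)

Final answer: 5/(s-5)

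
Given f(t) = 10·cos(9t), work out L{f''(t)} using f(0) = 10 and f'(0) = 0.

F(s) = 10s/(s² + 81). L{f''(t)} = s²F(s) - sf(0) - f'(0) = 10s³/(s² + 81) - 10s = (10s³ - 10s(s² + 81))/(s² + 81) = -810s/(s² + 81)

Final answer: -810s/(s² + 81)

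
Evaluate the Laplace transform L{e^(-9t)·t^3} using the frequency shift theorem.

L{e^(at)·t^n} = n!/(s-a)^(n+1), so L{e^(-9t)·t^3} = 6/(s+9)^4

Final answer: 6/(s+9)^4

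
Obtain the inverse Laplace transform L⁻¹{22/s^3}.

L⁻¹{n!/s^(n+1)} = t^n with n=2. So L⁻¹{2/s^3} = t^2, and L⁻¹{22/s^3} = (22/2)·t^2 = 11·t^2

Final answer: 11·t^2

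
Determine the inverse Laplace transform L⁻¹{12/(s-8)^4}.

L⁻¹{n!/(s-a)^(n+1)} = t^n·e^(at) with n=3, a=8. So L⁻¹{6/(s-8)^4} = t^3·e^(8t), and L⁻¹{12/(s-8)^4} = (12/6)·t^3·e^(8t) = 2·t^3·e^(8t)

Final answer: 2·t^3·e^(8t)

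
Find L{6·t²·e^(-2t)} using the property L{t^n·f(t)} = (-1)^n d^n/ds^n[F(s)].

L{e^(-2t)} = 1/(s+2). d/ds[1/(s+2)] = -1/(s+2)². d²/ds²[1/(s+2)] = 2/(s+2)³. So L{t²·e^(-2t)} = (-1)² · 2/(s+2)³ = 2/(s+2)³. Then L{6·t²·e^(-2t)} = 6·2/(s+2)³ = 12/(s+2)³

Final answer: 12/(s+2)³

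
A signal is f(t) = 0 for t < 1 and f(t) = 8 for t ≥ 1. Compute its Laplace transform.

f(t) = 8·u(t-1). L{u(t-1)} = e^(-s)/s, so L{f(t)} = 8·e^(-s)/s

Final answer: 8·e^(-s)/s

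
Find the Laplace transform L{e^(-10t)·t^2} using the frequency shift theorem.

L{e^(at)·t^n} = n!/(s-a)^(n+1), so L{e^(-10t)·t^2} = 2/(s+10)^3

Final answer: 2/(s+10)^3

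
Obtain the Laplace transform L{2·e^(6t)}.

L{e^(at)} = 1/(s-a), so L{e^(6t)} = 1/(s-6). Then L{2·e^(6t)} = 2/(s-6)

Final answer: 2/(s-6)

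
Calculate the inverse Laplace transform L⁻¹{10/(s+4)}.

L⁻¹{1/(s-a)} = e^(at), so L⁻¹{1/(s+4)} = e^(-4t), and L⁻¹{10/(s+4)} = 10·e^(-4t)

Final answer: 10·e^(-4t)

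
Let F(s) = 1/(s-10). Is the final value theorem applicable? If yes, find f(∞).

sF(s) = s/(s-10) has a pole at s = 10 in the right half-plane. Theorem does NOT apply (unstable system; f(t) = e^(10t) grows without bound).

Final answer: Not applicable (unstable)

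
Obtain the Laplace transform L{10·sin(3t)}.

L{sin(ωt)} = ω/(s² + ω²), so L{sin(3t)} = 3/(s² + 9). Then L{10·sin(3t)} = 10·3/(s² + 9) = 30/(s² + 9)

Final answer: 30/(s² + 9)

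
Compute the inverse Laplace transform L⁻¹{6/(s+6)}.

L⁻¹{1/(s-a)} = e^(at), so L⁻¹{1/(s+6)} = e^(-6t), and L⁻¹{6/(s+6)} = 6·e^(-6t)

Final answer: 6·e^(-6t)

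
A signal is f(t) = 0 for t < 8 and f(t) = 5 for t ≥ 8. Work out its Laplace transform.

f(t) = 5·u(t-8). L{u(t-8)} = e^(-8s)/s, so L{f(t)} = 5·e^(-8s)/s

Final answer: 5·e^(-8s)/s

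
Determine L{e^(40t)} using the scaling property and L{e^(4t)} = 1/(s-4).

Using L{f(at)} = (1/a)F(s/a) with a=10 and f(t) = e^(4t): L{e^(40t)} = (1/10) · 1/((s/10)-4) = (1/10) · 10/(s-40) = 1/(s-40)

Final answer: 1/(s-40)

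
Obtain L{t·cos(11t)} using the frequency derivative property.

L{cos(11t)} = s/(s² + 121). Derivative: d/ds[s/(s² + 121)] = [(s² + 121) - s·2s]/(s² + 121)² = (121 - s²)/(s² + 121)². So L{t·cos(11t)} = -F'(s) = (s² - 121)/(s² + 121)²

Final answer: (s² - 121)/(s² + 121)²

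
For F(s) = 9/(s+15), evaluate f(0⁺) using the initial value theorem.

f(0⁺) = lim_{s→∞} s·9/(s+15) = lim_{s→∞} 9s/(s+15) = 9

Final answer: 9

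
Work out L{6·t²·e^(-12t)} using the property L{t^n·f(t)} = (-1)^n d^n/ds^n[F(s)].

L{e^(-12t)} = 1/(s+12). d/ds[1/(s+12)] = -1/(s+12)². d²/ds²[1/(s+12)] = 2/(s+12)³. So L{t²·e^(-12t)} = (-1)² · 2/(s+12)³ = 2/(s+12)³. Then L{6·t²·e^(-12t)} = 6·2/(s+12)³ = 12/(s+12)³

Final answer: 12/(s+12)³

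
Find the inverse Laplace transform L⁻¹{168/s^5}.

L⁻¹{n!/s^(n+1)} = t^n with n=4. So L⁻¹{24/s^5} = t^4, and L⁻¹{168/s^5} = (168/24)·t^4 = 7·t^4

Final answer: 7·t^4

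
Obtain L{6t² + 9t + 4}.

L{6t² + 9t + 4} = 6·2/s³ + 9/s² + 4/s = 12/s³ + 9/s² + 4/s

Final answer: 12/s³ + 9/s² + 4/s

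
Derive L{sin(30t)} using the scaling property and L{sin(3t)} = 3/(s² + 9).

Using L{f(at)} = (1/a)F(s/a) with a=10: L{sin(30t)} = (1/10) · 3/((s/10)² + 9) = (1/10) · 3·100/(s² + 900) = 30/(s² + 900)

Final answer: 30/(s² + 900)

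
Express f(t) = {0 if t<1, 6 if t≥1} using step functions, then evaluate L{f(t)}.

f(t) = 6·u(t-1). L{u(t-1)} = e^(-s)/s, so L{f(t)} = 6·e^(-s)/s

Final answer: 6·e^(-s)/s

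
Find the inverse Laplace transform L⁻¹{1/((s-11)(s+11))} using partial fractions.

Decompose: A/(s-11) + B/(s+11). A = 1/22, B = -1/22. f(t) = (e^(11t) - e^(-11t))/22

Final answer: (e^(11t) - e^(-11t))/22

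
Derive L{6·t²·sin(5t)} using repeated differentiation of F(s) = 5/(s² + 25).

F(s) = 5/(s² + 25). F'(s) = -10s/(s² + 25)². F''(s) = -10(25 - 3s²)/(s² + 25)³ = (30s² - 250)/(s² + 25)³. So L{t²·sin(5t)} = (-1)² F''(s) = (30s² - 250)/(s² + 25)³. Then L{6·t²·sin(5t)} = 6·(30s² - 250)/(s² + 25)³ = (180s² - 1500)/(s² + 25)³

Final answer: (180s² - 1500)/(s² + 25)³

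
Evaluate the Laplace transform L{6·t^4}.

L{t^n} = n!/s^(n+1), so L{t^4} = 24/s^5. Then L{6·t^4} = 6·24/s^5 = 144/s^5

Final answer: 144/s^5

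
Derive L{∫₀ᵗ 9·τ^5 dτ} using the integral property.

L{∫₀ᵗ f(τ)dτ} = F(s)/s with f(t) = 9t^5. F(s) = 1080/s^6, so L{∫₀ᵗ 9·τ^5 dτ} = (1080/s^6)/s = 1080/s^7. (Check: ∫₀ᵗ 9·τ^5 dτ = 9t^6/6.)

Final answer: 1080/s^7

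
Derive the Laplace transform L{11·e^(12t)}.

L{e^(at)} = 1/(s-a), so L{e^(12t)} = 1/(s-12). Then L{11·e^(12t)} = 11/(s-12)

Final answer: 11/(s-12)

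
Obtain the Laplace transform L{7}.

L{7} = 7 · L{1} = 7/s

Final answer: 7/s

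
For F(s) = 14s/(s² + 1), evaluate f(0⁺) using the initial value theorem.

f(0⁺) = lim_{s→∞} s·14s/(s² + 1) = lim_{s→∞} 14s²/(s² + 1) = 14

Final answer: 14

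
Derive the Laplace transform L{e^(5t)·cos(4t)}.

L{e^(at)·cos(ωt)} = (s-a)/((s-a)² + ω²), so L{e^(5t)·cos(4t)} = (s-5)/((s-5)² + 16)

Final answer: (s-5)/((s-5)² + 16)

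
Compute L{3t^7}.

L{t^n} = n!/s^(n+1). So L{3t^7} = 3·7!/s^8 = 15120/s^8

Final answer: 15120/s^8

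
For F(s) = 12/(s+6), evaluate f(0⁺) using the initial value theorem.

f(0⁺) = lim_{s→∞} s·12/(s+6) = lim_{s→∞} 12s/(s+6) = 12

Final answer: 12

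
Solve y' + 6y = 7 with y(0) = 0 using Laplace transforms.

sY + 6Y = 7/s. Y = 7/(s(s+6)). Partial fractions: Y = 7/6/s - 7/6/(s+6)

Final answer: y(t) = 7/6(1 - e^(-6t))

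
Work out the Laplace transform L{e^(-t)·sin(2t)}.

L{e^(at)·sin(ωt)} = ω/((s-a)² + ω²), so L{e^(-t)·sin(2t)} = 2/((s+1)² + 4)

Final answer: 2/((s+1)² + 4)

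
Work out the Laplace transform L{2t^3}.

L{2t^3} = 2 · L{t^3} = 2 · 6/s^4 = 12/s^4

Final answer: 12/s^4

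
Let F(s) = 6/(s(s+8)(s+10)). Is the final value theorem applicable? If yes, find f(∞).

Poles of sF(s) = 6/((s+8)(s+10)) are at s = -8 and s = -10, both in the left half-plane. Theorem applies. f(∞) = lim_{s→0} sF(s) = 6/(8·10) = 3/40

Final answer: 3/40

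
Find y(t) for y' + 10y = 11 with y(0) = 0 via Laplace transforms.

sY + 10Y = 11/s. Y = 11/(s(s+10)). Partial fractions: Y = 11/10/s - 11/10/(s+10)

Final answer: y(t) = 11/10(1 - e^(-10t))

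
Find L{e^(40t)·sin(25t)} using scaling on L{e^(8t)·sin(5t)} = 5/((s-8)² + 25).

Scaling with a=5: L{e^(40t)·sin(25t)} = (1/5) · 5/((s/5-8)² + 25). Simplifying: 25/((s-40)² + 625)

Final answer: 25/((s-40)² + 625)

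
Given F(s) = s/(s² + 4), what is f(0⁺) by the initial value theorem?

f(0⁺) = lim_{s→∞} s·s/(s² + 4) = lim_{s→∞} s²/(s² + 4) = 1

Final answer: 1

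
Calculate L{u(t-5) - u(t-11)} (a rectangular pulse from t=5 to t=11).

L{u(t-a)} = e^(-as)/s. L{u(t-5) - u(t-11)} = (e^(-5s) - e^(-11s))/s

Final answer: (e^(-5s) - e^(-11s))/s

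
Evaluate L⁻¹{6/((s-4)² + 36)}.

Form: b/((s-a)² + b²) → e^(at)sin(bt). With a=4, b=6

Final answer: e^(4t)·sin(6t)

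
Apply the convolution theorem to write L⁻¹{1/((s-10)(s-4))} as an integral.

1/((s-10)(s-4)) = (1/(s-10))·(1/(s-4)) = L{e^(10t)}·L{e^(4t)}. So f(t) = e^(10t)*e^(4t) = ∫₀ᵗ e^(10τ)·e^(4(t-τ)) dτ

Final answer: ∫₀ᵗ e^(10τ)·e^(4(t-τ)) dτ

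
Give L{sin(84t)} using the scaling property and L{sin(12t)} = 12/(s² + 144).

Using L{f(at)} = (1/a)F(s/a) with a=7: L{sin(84t)} = (1/7) · 12/((s/7)² + 144) = (1/7) · 12·49/(s² + 7056) = 84/(s² + 7056)

Final answer: 84/(s² + 7056)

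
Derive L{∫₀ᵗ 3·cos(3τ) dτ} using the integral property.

L{∫₀ᵗ f(τ)dτ} = F(s)/s with F(s) = 3s/(s² + 9), so the result is (3s/(s² + 9))/s = 3/(s² + 9)

Final answer: 3/(s² + 9)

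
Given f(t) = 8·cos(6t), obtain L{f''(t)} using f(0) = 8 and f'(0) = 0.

F(s) = 8s/(s² + 36). L{f''(t)} = s²F(s) - sf(0) - f'(0) = 8s³/(s² + 36) - 8s = (8s³ - 8s(s² + 36))/(s² + 36) = -288s/(s² + 36)

Final answer: -288s/(s² + 36)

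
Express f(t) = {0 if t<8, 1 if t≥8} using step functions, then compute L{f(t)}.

f(t) = u(t-8). L{u(t-8)} = e^(-8s)/s, so L{f(t)} = e^(-8s)/s

Final answer: e^(-8s)/s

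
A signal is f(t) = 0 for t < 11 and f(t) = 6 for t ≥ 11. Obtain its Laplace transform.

f(t) = 6·u(t-11). L{u(t-11)} = e^(-11s)/s, so L{f(t)} = 6·e^(-11s)/s

Final answer: 6·e^(-11s)/s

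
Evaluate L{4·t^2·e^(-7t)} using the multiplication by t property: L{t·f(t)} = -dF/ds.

Using L{t^n·e^(at)} = n!/(s-a)^(n+1), L{t^2·e^(-7t)} = 2/(s+7)^3, so L{4·t^2·e^(-7t)} = 4·2/(s+7)^3 = 8/(s+7)^3

Final answer: 8/(s+7)^3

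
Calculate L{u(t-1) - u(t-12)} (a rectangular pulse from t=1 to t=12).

L{u(t-a)} = e^(-as)/s. L{u(t-1) - u(t-12)} = (e^(-s) - e^(-12s))/s

Final answer: (e^(-s) - e^(-12s))/s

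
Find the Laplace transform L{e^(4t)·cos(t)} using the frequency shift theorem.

Frequency shift: L{e^(at)f(t)} = F(s-a). L{e^(4t)·cos(t)} = (s-4)/((s-4)² + 1)

Final answer: (s-4)/((s-4)² + 1)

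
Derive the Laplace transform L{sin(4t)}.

L{sin(ωt)} = ω/(s² + ω²), so L{sin(4t)} = 4/(s² + 16)

Final answer: 4/(s² + 16)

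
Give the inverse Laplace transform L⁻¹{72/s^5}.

L⁻¹{n!/s^(n+1)} = t^n with n=4. So L⁻¹{24/s^5} = t^4, and L⁻¹{72/s^5} = (72/24)·t^4 = 3·t^4

Final answer: 3·t^4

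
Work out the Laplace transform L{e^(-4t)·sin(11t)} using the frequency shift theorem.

Frequency shift: L{e^(at)f(t)} = F(s-a). L{e^(-4t)·sin(11t)} = 11/((s+4)² + 121)

Final answer: 11/((s+4)² + 121)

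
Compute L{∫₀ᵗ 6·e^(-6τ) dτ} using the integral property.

L{∫₀ᵗ f(τ)dτ} = F(s)/s with F(s) = 6/(s+6), so L{∫₀ᵗ 6·e^(-6τ) dτ} = 6/(s(s+6))

Final answer: 6/(s(s+6))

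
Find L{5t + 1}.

L{5t + 1} = 5·L{t} + L{1} = 5/s² + 1/s

Final answer: 5/s² + 1/s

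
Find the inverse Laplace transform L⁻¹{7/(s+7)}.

L⁻¹{1/(s-a)} = e^(at), so L⁻¹{1/(s+7)} = e^(-7t), and L⁻¹{7/(s+7)} = 7·e^(-7t)

Final answer: 7·e^(-7t)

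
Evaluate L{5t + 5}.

L{5t + 5} = 5·L{t} + 5·L{1} = 5/s² + 5/s

Final answer: 5/s² + 5/s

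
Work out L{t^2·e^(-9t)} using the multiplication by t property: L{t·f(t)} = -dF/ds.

Using L{t^n·e^(at)} = n!/(s-a)^(n+1), L{t^2·e^(-9t)} = 2/(s+9)^3

Final answer: 2/(s+9)^3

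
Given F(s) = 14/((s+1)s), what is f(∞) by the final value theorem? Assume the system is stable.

f(∞) = lim_{s→0} sF(s) = lim_{s→0} 14/(s+1) = 14

Final answer: 14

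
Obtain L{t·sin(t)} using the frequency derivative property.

L{sin(t)} = 1/(s² + 1). By L{t·f(t)} = -F'(s): -d/ds[1/(s² + 1)] = -(1)·(-2s)/(s² + 1)² = 2s/(s² + 1)²

Final answer: 2s/(s² + 1)²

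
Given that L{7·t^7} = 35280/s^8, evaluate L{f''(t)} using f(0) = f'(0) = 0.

L{f''(t)} = s²F(s) - sf(0) - f'(0) = s²·35280/s^8 - 0 - 0 = 35280/s^6

Final answer: 35280/s^6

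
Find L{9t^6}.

L{t^n} = n!/s^(n+1). So L{9t^6} = 9·6!/s^7 = 6480/s^7

Final answer: 6480/s^7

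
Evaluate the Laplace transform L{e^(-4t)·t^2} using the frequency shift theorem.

L{e^(at)·t^n} = n!/(s-a)^(n+1), so L{e^(-4t)·t^2} = 2/(s+4)^3

Final answer: 2/(s+4)^3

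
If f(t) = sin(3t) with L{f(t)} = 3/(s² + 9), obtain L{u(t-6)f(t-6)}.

Time shift theorem: L{u(t-a)f(t-a)} = e^(-as)F(s). Here a=6, F(s) = 3/(s² + 9), so L{u(t-6)f(t-6)} = e^(-6s)·3/(s² + 9)

Final answer: e^(-6s)·3/(s² + 9)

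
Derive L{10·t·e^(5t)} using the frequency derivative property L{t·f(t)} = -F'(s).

L{e^(5t)} = 1/(s-5). By frequency derivative: L{t·e^(5t)} = -d/ds[1/(s-5)] = -(-1)/(s-5)² = 1/(s-5)². Then L{10·t·e^(5t)} = 10·1/(s-5)² = 10/(s-5)²

Final answer: 10/(s-5)²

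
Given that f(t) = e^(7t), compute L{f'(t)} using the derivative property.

f(0) = 1, F(s) = 1/(s-7). L{f'(t)} = s·F(s) - f(0) = s/(s-7) - 1 = (s - (s-7))/(s-7) = 7/(s-7)

Final answer: 7/(s-7)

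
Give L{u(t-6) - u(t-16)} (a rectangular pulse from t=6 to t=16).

L{u(t-a)} = e^(-as)/s. L{u(t-6) - u(t-16)} = (e^(-6s) - e^(-16s))/s

Final answer: (e^(-6s) - e^(-16s))/s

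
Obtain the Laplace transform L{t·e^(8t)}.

L{t^n·e^(at)} = n!/(s-a)^(n+1), so L{t·e^(8t)} = 1/(s-8)^2

Final answer: 1/(s-8)^2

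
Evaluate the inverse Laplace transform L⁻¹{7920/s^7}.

L⁻¹{n!/s^(n+1)} = t^n with n=6. So L⁻¹{720/s^7} = t^6, and L⁻¹{7920/s^7} = (7920/720)·t^6 = 11·t^6

Final answer: 11·t^6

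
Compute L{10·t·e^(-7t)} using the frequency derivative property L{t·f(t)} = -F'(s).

L{e^(-7t)} = 1/(s+7). By frequency derivative: L{t·e^(-7t)} = -d/ds[1/(s+7)] = -(-1)/(s+7)² = 1/(s+7)². Then L{10·t·e^(-7t)} = 10·1/(s+7)² = 10/(s+7)²

Final answer: 10/(s+7)²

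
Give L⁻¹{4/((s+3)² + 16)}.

Form: b/((s-a)² + b²) → e^(at)sin(bt). With a=-3, b=4

Final answer: e^(-3t)·sin(4t)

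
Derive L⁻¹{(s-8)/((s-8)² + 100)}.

Using frequency shift: L⁻¹{(s-a)/((s-a)² + b²)} = e^(at)cos(bt). Here a=8, b=10

Final answer: e^(8t)·cos(10t)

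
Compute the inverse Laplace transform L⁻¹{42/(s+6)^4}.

L⁻¹{n!/(s-a)^(n+1)} = t^n·e^(at) with n=3, a=-6. So L⁻¹{6/(s+6)^4} = t^3·e^(-6t), and L⁻¹{42/(s+6)^4} = (42/6)·t^3·e^(-6t) = 7·t^3·e^(-6t)

Final answer: 7·t^3·e^(-6t)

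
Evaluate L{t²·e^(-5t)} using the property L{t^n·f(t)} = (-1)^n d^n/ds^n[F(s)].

L{e^(-5t)} = 1/(s+5). d/ds[1/(s+5)] = -1/(s+5)². d²/ds²[1/(s+5)] = 2/(s+5)³. So L{t²·e^(-5t)} = (-1)² · 2/(s+5)³ = 2/(s+5)³

Final answer: 2/(s+5)³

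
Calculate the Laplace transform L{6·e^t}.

L{e^(at)} = 1/(s-a), so L{e^t} = 1/(s-1). Then L{6·e^t} = 6/(s-1)

Final answer: 6/(s-1)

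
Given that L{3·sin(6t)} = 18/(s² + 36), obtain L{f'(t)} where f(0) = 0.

L{f'(t)} = s·F(s) - f(0) = s·18/(s² + 36) - 0 = 18s/(s² + 36)

Final answer: 18s/(s² + 36)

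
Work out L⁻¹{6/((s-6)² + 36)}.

Form: b/((s-a)² + b²) → e^(at)sin(bt). With a=6, b=6

Final answer: e^(6t)·sin(6t)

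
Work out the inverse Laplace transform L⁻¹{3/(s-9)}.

L⁻¹{1/(s-a)} = e^(at), so L⁻¹{1/(s-9)} = e^(9t), and L⁻¹{3/(s-9)} = 3·e^(9t)

Final answer: 3·e^(9t)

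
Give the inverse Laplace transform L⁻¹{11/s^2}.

L⁻¹{n!/s^(n+1)} = t^n with n=1. So L⁻¹{1/s^2} = t, and L⁻¹{11/s^2} = (11/1)·t = 11·t

Final answer: 11·t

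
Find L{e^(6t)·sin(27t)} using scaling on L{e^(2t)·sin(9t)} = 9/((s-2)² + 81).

Scaling with a=3: L{e^(6t)·sin(27t)} = (1/3) · 9/((s/3-2)² + 81). Simplifying: 27/((s-6)² + 729)

Final answer: 27/((s-6)² + 729)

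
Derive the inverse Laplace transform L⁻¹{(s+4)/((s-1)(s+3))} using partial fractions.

Using partial fractions, f(t) = (5e^t - e^(-3t))/4

Final answer: (5e^t - e^(-3t))/4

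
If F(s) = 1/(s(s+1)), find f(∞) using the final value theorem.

f(∞) = lim_{s→0} s·1/(s(s+1)) = lim_{s→0} 1/(s+1) = 1/1 = 1

Final answer: 1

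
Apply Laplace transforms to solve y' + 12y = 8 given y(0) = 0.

sY + 12Y = 8/s. Y = 8/(s(s+12)). Partial fractions: Y = 2/3/s - 2/3/(s+12)

Final answer: y(t) = 2/3(1 - e^(-12t))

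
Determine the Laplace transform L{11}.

L{11} = 11 · L{1} = 11/s

Final answer: 11/s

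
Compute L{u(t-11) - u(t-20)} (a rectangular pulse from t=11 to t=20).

L{u(t-a)} = e^(-as)/s. L{u(t-11) - u(t-20)} = (e^(-11s) - e^(-20s))/s

Final answer: (e^(-11s) - e^(-20s))/s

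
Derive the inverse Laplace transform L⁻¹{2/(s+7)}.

L⁻¹{1/(s-a)} = e^(at), so L⁻¹{1/(s+7)} = e^(-7t), and L⁻¹{2/(s+7)} = 2·e^(-7t)

Final answer: 2·e^(-7t)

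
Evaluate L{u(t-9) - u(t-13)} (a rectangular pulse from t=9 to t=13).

L{u(t-a)} = e^(-as)/s. L{u(t-9) - u(t-13)} = (e^(-9s) - e^(-13s))/s

Final answer: (e^(-9s) - e^(-13s))/s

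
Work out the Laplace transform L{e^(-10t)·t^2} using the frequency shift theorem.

L{e^(at)·t^n} = n!/(s-a)^(n+1), so L{e^(-10t)·t^2} = 2/(s+10)^3

Final answer: 2/(s+10)^3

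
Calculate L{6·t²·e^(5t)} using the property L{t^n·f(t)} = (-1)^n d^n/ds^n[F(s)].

L{e^(5t)} = 1/(s-5). d/ds[1/(s-5)] = -1/(s-5)². d²/ds²[1/(s-5)] = 2/(s-5)³. So L{t²·e^(5t)} = (-1)² · 2/(s-5)³ = 2/(s-5)³. Then L{6·t²·e^(5t)} = 6·2/(s-5)³ = 12/(s-5)³

Final answer: 12/(s-5)³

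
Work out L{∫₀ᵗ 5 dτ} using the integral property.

L{∫₀ᵗ f(τ)dτ} = F(s)/s with f(t) = 5. F(s) = 5/s, so L{∫₀ᵗ 5 dτ} = (5/s)/s = 5/s². (Check: ∫₀ᵗ 5 dτ = 5t.)

Final answer: 5/s²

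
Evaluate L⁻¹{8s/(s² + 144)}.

This is the form c·s/(s² + a²) with a = 12, c = 8. L⁻¹ = 8·cos(12t)

Final answer: 8·cos(12t)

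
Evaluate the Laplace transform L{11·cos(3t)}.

L{cos(ωt)} = s/(s² + ω²), so L{cos(3t)} = s/(s² + 9). Then L{11·cos(3t)} = 11·s/(s² + 9) = 11s/(s² + 9)

Final answer: 11s/(s² + 9)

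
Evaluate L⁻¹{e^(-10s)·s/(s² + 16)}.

L⁻¹{s/(s² + 16)} = cos(4t). By the time shift theorem, L⁻¹{e^(-as)F(s)} = u(t-a)f(t-a) with a=10, so L⁻¹{e^(-10s)·s/(s² + 16)} = u(t-10)·cos(4(t-10))

Final answer: u(t-10)·cos(4(t-10))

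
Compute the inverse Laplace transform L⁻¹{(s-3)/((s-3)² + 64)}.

Using frequency shift, L⁻¹{(s-3)/((s-3)² + 64)} = e^(3t)·cos(8t)

Final answer: e^(3t)·cos(8t)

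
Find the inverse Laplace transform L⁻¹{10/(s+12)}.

L⁻¹{1/(s-a)} = e^(at), so L⁻¹{1/(s+12)} = e^(-12t), and L⁻¹{10/(s+12)} = 10·e^(-12t)

Final answer: 10·e^(-12t)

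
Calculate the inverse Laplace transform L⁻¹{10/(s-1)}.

L⁻¹{1/(s-a)} = e^(at), so L⁻¹{1/(s-1)} = e^t, and L⁻¹{10/(s-1)} = 10·e^t

Final answer: 10·e^t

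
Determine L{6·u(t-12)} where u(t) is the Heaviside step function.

L{u(t-a)} = e^(-as)/s. Here a=12, so L{u(t-12)} = e^(-12s)/s, and L{6·u(t-12)} = 6·e^(-12s)/s

Final answer: 6·e^(-12s)/s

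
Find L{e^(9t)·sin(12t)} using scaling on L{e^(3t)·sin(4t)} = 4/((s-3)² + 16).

Scaling with a=3: L{e^(9t)·sin(12t)} = (1/3) · 4/((s/3-3)² + 16). Simplifying: 12/((s-9)² + 144)

Final answer: 12/((s-9)² + 144)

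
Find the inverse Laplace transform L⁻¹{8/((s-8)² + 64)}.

Using frequency shift, L⁻¹{8/((s-8)² + 64)} = e^(8t)·sin(8t)

Final answer: e^(8t)·sin(8t)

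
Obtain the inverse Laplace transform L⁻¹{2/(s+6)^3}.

L⁻¹{n!/(s-a)^(n+1)} = t^n·e^(at), so L⁻¹{2/(s+6)^3} = t^2·e^(-6t)

Final answer: t^2·e^(-6t)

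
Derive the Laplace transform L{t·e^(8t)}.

L{t^n·e^(at)} = n!/(s-a)^(n+1), so L{t·e^(8t)} = 1/(s-8)^2

Final answer: 1/(s-8)^2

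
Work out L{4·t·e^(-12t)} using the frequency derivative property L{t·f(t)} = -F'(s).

L{e^(-12t)} = 1/(s+12). By frequency derivative: L{t·e^(-12t)} = -d/ds[1/(s+12)] = -(-1)/(s+12)² = 1/(s+12)². Then L{4·t·e^(-12t)} = 4·1/(s+12)² = 4/(s+12)²

Final answer: 4/(s+12)²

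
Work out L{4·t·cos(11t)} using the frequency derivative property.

L{cos(11t)} = s/(s² + 121). Derivative: d/ds[s/(s² + 121)] = [(s² + 121) - s·2s]/(s² + 121)² = (121 - s²)/(s² + 121)². So L{t·cos(11t)} = -F'(s) = (s² - 121)/(s² + 121)². Then L{4·t·cos(11t)} = 4·(s² - 121)/(s² + 121)²

Final answer: 4·(s² - 121)/(s² + 121)²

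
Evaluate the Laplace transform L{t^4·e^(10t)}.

L{t^n·e^(at)} = n!/(s-a)^(n+1), so L{t^4·e^(10t)} = 24/(s-10)^5

Final answer: 24/(s-10)^5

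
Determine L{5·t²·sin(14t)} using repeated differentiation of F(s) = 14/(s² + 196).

F(s) = 14/(s² + 196). F'(s) = -28s/(s² + 196)². F''(s) = -28(196 - 3s²)/(s² + 196)³ = (84s² - 5488)/(s² + 196)³. So L{t²·sin(14t)} = (-1)² F''(s) = (84s² - 5488)/(s² + 196)³. Then L{5·t²·sin(14t)} = 5·(84s² - 5488)/(s² + 196)³ = (420s² - 27440)/(s² + 196)³

Final answer: (420s² - 27440)/(s² + 196)³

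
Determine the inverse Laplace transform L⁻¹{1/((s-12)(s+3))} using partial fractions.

Decompose: A/(s-12) + B/(s+3). A = 1/15, B = -1/15. f(t) = (e^(12t) - e^(-3t))/15

Final answer: (e^(12t) - e^(-3t))/15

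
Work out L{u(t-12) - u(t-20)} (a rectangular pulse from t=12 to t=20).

L{u(t-a)} = e^(-as)/s. L{u(t-12) - u(t-20)} = (e^(-12s) - e^(-20s))/s

Final answer: (e^(-12s) - e^(-20s))/s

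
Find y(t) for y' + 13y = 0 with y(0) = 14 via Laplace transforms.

L{y'} + 13L{y} = 0. sY - 14 + 13Y = 0. Y(s+13) = 14. Y = 14/(s+13)

Final answer: y(t) = 14e^(-13t)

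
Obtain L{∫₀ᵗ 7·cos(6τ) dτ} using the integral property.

L{∫₀ᵗ f(τ)dτ} = F(s)/s with F(s) = 7s/(s² + 36), so the result is (7s/(s² + 36))/s = 7/(s² + 36)

Final answer: 7/(s² + 36)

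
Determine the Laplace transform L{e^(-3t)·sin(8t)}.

L{e^(at)·sin(ωt)} = ω/((s-a)² + ω²), so L{e^(-3t)·sin(8t)} = 8/((s+3)² + 64)

Final answer: 8/((s+3)² + 64)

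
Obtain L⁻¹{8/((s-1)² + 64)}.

Form: b/((s-a)² + b²) → e^(at)sin(bt). With a=1, b=8

Final answer: e^t·sin(8t)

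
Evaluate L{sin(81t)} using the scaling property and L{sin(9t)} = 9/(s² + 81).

Using L{f(at)} = (1/a)F(s/a) with a=9: L{sin(81t)} = (1/9) · 9/((s/9)² + 81) = (1/9) · 9·81/(s² + 6561) = 81/(s² + 6561)

Final answer: 81/(s² + 6561)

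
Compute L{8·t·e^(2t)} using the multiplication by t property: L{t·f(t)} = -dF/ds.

Using L{t^n·e^(at)} = n!/(s-a)^(n+1), L{t·e^(2t)} = 1/(s-2)^2, so L{8·t·e^(2t)} = 8·1/(s-2)^2 = 8/(s-2)^2

Final answer: 8/(s-2)^2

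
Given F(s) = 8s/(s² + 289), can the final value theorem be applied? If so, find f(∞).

The final value theorem requires all poles of sF(s) in the left half-plane. sF(s) = 8s²/(s² + 289) has poles at s = ±17i (imaginary axis). Theorem does NOT apply (oscillatory system).

Final answer: Not applicable (oscillatory)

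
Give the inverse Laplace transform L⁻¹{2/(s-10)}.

L⁻¹{1/(s-a)} = e^(at), so L⁻¹{1/(s-10)} = e^(10t), and L⁻¹{2/(s-10)} = 2·e^(10t)

Final answer: 2·e^(10t)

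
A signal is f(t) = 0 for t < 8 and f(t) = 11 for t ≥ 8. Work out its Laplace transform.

f(t) = 11·u(t-8). L{u(t-8)} = e^(-8s)/s, so L{f(t)} = 11·e^(-8s)/s

Final answer: 11·e^(-8s)/s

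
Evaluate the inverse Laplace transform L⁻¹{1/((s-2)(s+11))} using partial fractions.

Decompose: A/(s-2) + B/(s+11). A = 1/13, B = -1/13. f(t) = (e^(2t) - e^(-11t))/13

Final answer: (e^(2t) - e^(-11t))/13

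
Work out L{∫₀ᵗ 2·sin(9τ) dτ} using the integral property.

L{∫₀ᵗ f(τ)dτ} = F(s)/s with F(s) = 18/(s² + 81), so the result is (18/(s² + 81))/s = 18/(s(s² + 81))

Final answer: 18/(s(s² + 81))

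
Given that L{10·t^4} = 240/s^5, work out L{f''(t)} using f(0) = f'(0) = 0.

L{f''(t)} = s²F(s) - sf(0) - f'(0) = s²·240/s^5 - 0 - 0 = 240/s^3

Final answer: 240/s^3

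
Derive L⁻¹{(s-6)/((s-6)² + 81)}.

Using frequency shift: L⁻¹{(s-a)/((s-a)² + b²)} = e^(at)cos(bt). Here a=6, b=9

Final answer: e^(6t)·cos(9t)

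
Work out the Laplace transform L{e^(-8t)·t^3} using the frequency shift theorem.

L{e^(at)·t^n} = n!/(s-a)^(n+1), so L{e^(-8t)·t^3} = 6/(s+8)^4

Final answer: 6/(s+8)^4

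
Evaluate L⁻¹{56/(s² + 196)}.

This is the form c·a/(s² + a²) with a = 14, c = 4. L⁻¹ = 4·sin(14t)

Final answer: 4·sin(14t)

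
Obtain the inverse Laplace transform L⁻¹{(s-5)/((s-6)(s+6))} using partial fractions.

Using partial fractions, f(t) = (e^(6t) + 11e^(-6t))/12

Final answer: (e^(6t) + 11e^(-6t))/12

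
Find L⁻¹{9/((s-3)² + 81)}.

Form: b/((s-a)² + b²) → e^(at)sin(bt). With a=3, b=9

Final answer: e^(3t)·sin(9t)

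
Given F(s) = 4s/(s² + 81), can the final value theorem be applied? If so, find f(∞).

The final value theorem requires all poles of sF(s) in the left half-plane. sF(s) = 4s²/(s² + 81) has poles at s = ±9i (imaginary axis). Theorem does NOT apply (oscillatory system).

Final answer: Not applicable (oscillatory)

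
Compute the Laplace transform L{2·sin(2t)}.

L{sin(ωt)} = ω/(s² + ω²), so L{sin(2t)} = 2/(s² + 4). Then L{2·sin(2t)} = 2·2/(s² + 4) = 4/(s² + 4)

Final answer: 4/(s² + 4)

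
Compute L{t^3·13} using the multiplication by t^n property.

L{13} = 13/s. d^1/ds^1[1/s] = -1/s². d^2/ds^2[1/s] = 2/s^3. d^3/ds^3[1/s] = -6/s^4. So L{t^3} = (-1)^{3}·-6/s^4 = 6/s^4. Then L{t^3·13} = 13·6/s^4 = 78/s^4

Final answer: 78/s^4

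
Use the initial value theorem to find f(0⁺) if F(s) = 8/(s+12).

f(0⁺) = lim_{s→∞} s·8/(s+12) = lim_{s→∞} 8s/(s+12) = 8

Final answer: 8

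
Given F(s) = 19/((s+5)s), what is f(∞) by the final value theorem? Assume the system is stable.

f(∞) = lim_{s→0} sF(s) = lim_{s→0} 19/(s+5) = 19/5

Final answer: 19/5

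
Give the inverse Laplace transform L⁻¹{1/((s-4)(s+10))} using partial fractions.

Decompose: A/(s-4) + B/(s+10). A = 1/14, B = -1/14. f(t) = (e^(4t) - e^(-10t))/14

Final answer: (e^(4t) - e^(-10t))/14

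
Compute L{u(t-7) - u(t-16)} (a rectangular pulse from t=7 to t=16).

L{u(t-a)} = e^(-as)/s. L{u(t-7) - u(t-16)} = (e^(-7s) - e^(-16s))/s

Final answer: (e^(-7s) - e^(-16s))/s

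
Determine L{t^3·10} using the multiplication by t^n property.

L{10} = 10/s. d^1/ds^1[1/s] = -1/s². d^2/ds^2[1/s] = 2/s^3. d^3/ds^3[1/s] = -6/s^4. So L{t^3} = (-1)^{3}·-6/s^4 = 6/s^4. Then L{t^3·10} = 10·6/s^4 = 60/s^4

Final answer: 60/s^4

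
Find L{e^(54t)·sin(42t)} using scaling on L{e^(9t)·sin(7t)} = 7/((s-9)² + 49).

Scaling with a=6: L{e^(54t)·sin(42t)} = (1/6) · 7/((s/6-9)² + 49). Simplifying: 42/((s-54)² + 1764)

Final answer: 42/((s-54)² + 1764)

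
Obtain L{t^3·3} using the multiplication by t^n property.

L{3} = 3/s. d^1/ds^1[1/s] = -1/s². d^2/ds^2[1/s] = 2/s^3. d^3/ds^3[1/s] = -6/s^4. So L{t^3} = (-1)^{3}·-6/s^4 = 6/s^4. Then L{t^3·3} = 3·6/s^4 = 18/s^4

Final answer: 18/s^4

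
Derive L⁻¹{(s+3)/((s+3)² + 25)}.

Using frequency shift: L⁻¹{(s-a)/((s-a)² + b²)} = e^(at)cos(bt). Here a=-3, b=5

Final answer: e^(-3t)·cos(5t)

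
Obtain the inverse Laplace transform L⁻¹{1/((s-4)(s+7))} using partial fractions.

Decompose: A/(s-4) + B/(s+7). A = 1/11, B = -1/11. f(t) = (e^(4t) - e^(-7t))/11

Final answer: (e^(4t) - e^(-7t))/11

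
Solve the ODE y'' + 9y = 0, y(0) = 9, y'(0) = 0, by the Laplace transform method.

L{y''} + 9L{y} = 0. s²Y - 9s - 0 + 9Y = 0. Y(s² + 9) = 9s. Y = (9s)/(s² + 9). Inverting: y(t) = 9cos(3t)

Final answer: y(t) = 9cos(3t)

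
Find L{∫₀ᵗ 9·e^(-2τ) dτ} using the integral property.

L{∫₀ᵗ f(τ)dτ} = F(s)/s with F(s) = 9/(s+2), so L{∫₀ᵗ 9·e^(-2τ) dτ} = 9/(s(s+2))

Final answer: 9/(s(s+2))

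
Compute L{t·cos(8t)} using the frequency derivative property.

L{cos(8t)} = s/(s² + 64). Derivative: d/ds[s/(s² + 64)] = [(s² + 64) - s·2s]/(s² + 64)² = (64 - s²)/(s² + 64)². So L{t·cos(8t)} = -F'(s) = (s² - 64)/(s² + 64)²

Final answer: (s² - 64)/(s² + 64)²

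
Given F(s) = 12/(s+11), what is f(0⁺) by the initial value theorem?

f(0⁺) = lim_{s→∞} s·12/(s+11) = lim_{s→∞} 12s/(s+11) = 12

Final answer: 12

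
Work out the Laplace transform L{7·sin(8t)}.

L{sin(ωt)} = ω/(s² + ω²), so L{sin(8t)} = 8/(s² + 64). Then L{7·sin(8t)} = 7·8/(s² + 64) = 56/(s² + 64)

Final answer: 56/(s² + 64)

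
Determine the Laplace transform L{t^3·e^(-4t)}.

L{t^n·e^(at)} = n!/(s-a)^(n+1), so L{t^3·e^(-4t)} = 6/(s+4)^4

Final answer: 6/(s+4)^4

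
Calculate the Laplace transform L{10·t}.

L{t^n} = n!/s^(n+1), so L{t} = 1/s^2. Then L{10·t} = 10·1/s^2 = 10/s^2

Final answer: 10/s^2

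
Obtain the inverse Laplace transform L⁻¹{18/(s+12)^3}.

L⁻¹{n!/(s-a)^(n+1)} = t^n·e^(at) with n=2, a=-12. So L⁻¹{2/(s+12)^3} = t^2·e^(-12t), and L⁻¹{18/(s+12)^3} = (18/2)·t^2·e^(-12t) = 9·t^2·e^(-12t)

Final answer: 9·t^2·e^(-12t)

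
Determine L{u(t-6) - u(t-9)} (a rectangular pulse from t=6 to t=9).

L{u(t-a)} = e^(-as)/s. L{u(t-6) - u(t-9)} = (e^(-6s) - e^(-9s))/s

Final answer: (e^(-6s) - e^(-9s))/s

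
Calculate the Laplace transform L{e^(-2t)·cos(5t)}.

L{e^(at)·cos(ωt)} = (s-a)/((s-a)² + ω²), so L{e^(-2t)·cos(5t)} = (s+2)/((s+2)² + 25)

Final answer: (s+2)/((s+2)² + 25)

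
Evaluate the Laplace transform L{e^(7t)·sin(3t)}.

L{e^(at)·sin(ωt)} = ω/((s-a)² + ω²), so L{e^(7t)·sin(3t)} = 3/((s-7)² + 9)

Final answer: 3/((s-7)² + 9)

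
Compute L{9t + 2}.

L{9t + 2} = 9·L{t} + 2·L{1} = 9/s² + 2/s

Final answer: 9/s² + 2/s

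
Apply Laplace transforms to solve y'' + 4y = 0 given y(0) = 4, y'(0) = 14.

L{y''} + 4L{y} = 0. s²Y - 4s - 14 + 4Y = 0. Y(s² + 4) = 4s + 14. Y = (4s + 14)/(s² + 4). Inverting: y(t) = 4cos(2t) + 7sin(2t)

Final answer: y(t) = 4cos(2t) + 7sin(2t)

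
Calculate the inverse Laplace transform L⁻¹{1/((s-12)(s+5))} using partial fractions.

Decompose: A/(s-12) + B/(s+5). A = 1/17, B = -1/17. f(t) = (e^(12t) - e^(-5t))/17

Final answer: (e^(12t) - e^(-5t))/17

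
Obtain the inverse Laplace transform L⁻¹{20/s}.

L⁻¹{c/s} = c, so L⁻¹{20/s} = 20

Final answer: 20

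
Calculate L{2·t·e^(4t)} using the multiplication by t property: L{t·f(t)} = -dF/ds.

Using L{t^n·e^(at)} = n!/(s-a)^(n+1), L{t·e^(4t)} = 1/(s-4)^2, so L{2·t·e^(4t)} = 2·1/(s-4)^2 = 2/(s-4)^2

Final answer: 2/(s-4)^2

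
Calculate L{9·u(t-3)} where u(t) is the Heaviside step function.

L{u(t-a)} = e^(-as)/s. Here a=3, so L{u(t-3)} = e^(-3s)/s, and L{9·u(t-3)} = 9·e^(-3s)/s

Final answer: 9·e^(-3s)/s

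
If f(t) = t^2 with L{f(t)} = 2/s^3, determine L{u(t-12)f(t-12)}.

Time shift theorem: L{u(t-a)f(t-a)} = e^(-as)F(s). Here a=12, F(s) = 2/s^3, so L{u(t-12)f(t-12)} = e^(-12s)·2/s^3

Final answer: e^(-12s)·2/s^3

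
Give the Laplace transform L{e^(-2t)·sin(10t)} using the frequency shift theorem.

Frequency shift: L{e^(at)f(t)} = F(s-a). L{e^(-2t)·sin(10t)} = 10/((s+2)² + 100)

Final answer: 10/((s+2)² + 100)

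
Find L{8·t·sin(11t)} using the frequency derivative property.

L{sin(11t)} = 11/(s² + 121). By L{t·f(t)} = -F'(s): -d/ds[11/(s² + 121)] = -(11)·(-2s)/(s² + 121)² = 22s/(s² + 121)². Then L{8·t·sin(11t)} = 8·22s/(s² + 121)² = 176s/(s² + 121)²

Final answer: 176s/(s² + 121)²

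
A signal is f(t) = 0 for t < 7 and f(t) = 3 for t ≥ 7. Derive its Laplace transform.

f(t) = 3·u(t-7). L{u(t-7)} = e^(-7s)/s, so L{f(t)} = 3·e^(-7s)/s

Final answer: 3·e^(-7s)/s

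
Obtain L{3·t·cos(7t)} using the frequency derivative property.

L{cos(7t)} = s/(s² + 49). Derivative: d/ds[s/(s² + 49)] = [(s² + 49) - s·2s]/(s² + 49)² = (49 - s²)/(s² + 49)². So L{t·cos(7t)} = -F'(s) = (s² - 49)/(s² + 49)². Then L{3·t·cos(7t)} = 3·(s² - 49)/(s² + 49)²

Final answer: 3·(s² - 49)/(s² + 49)²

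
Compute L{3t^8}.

L{t^n} = n!/s^(n+1). So L{3t^8} = 3·8!/s^9 = 120960/s^9

Final answer: 120960/s^9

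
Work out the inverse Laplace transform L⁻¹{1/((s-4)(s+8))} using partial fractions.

Decompose: A/(s-4) + B/(s+8). A = 1/12, B = -1/12. f(t) = (e^(4t) - e^(-8t))/12

Final answer: (e^(4t) - e^(-8t))/12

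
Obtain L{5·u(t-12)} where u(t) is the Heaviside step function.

L{u(t-a)} = e^(-as)/s. Here a=12, so L{u(t-12)} = e^(-12s)/s, and L{5·u(t-12)} = 5·e^(-12s)/s

Final answer: 5·e^(-12s)/s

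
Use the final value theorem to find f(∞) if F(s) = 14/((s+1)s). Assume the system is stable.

f(∞) = lim_{s→0} sF(s) = lim_{s→0} 14/(s+1) = 14

Final answer: 14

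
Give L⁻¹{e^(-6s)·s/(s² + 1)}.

L⁻¹{s/(s² + 1)} = cos(t). By the time shift theorem, L⁻¹{e^(-as)F(s)} = u(t-a)f(t-a) with a=6, so L⁻¹{e^(-6s)·s/(s² + 1)} = u(t-6)·cos((t-6))

Final answer: u(t-6)·cos((t-6))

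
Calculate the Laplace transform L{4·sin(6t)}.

L{sin(ωt)} = ω/(s² + ω²), so L{sin(6t)} = 6/(s² + 36). Then L{4·sin(6t)} = 4·6/(s² + 36) = 24/(s² + 36)

Final answer: 24/(s² + 36)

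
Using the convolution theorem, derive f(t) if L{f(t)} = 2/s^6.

2/s^6 = (2/s)·(1/s^5) = L{2}·L{t^4/24}. By convolution, f(t) = 2*t^4/24 = ∫₀ᵗ 2·τ^4/24 dτ = 2·t^5/120

Final answer: 2·t^5/120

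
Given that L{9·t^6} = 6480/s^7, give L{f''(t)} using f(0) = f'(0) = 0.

L{f''(t)} = s²F(s) - sf(0) - f'(0) = s²·6480/s^7 - 0 - 0 = 6480/s^5

Final answer: 6480/s^5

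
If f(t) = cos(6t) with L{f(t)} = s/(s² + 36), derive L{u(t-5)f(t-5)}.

Time shift theorem: L{u(t-a)f(t-a)} = e^(-as)F(s). Here a=5, F(s) = s/(s² + 36), so L{u(t-5)f(t-5)} = e^(-5s)·s/(s² + 36)

Final answer: e^(-5s)·s/(s² + 36)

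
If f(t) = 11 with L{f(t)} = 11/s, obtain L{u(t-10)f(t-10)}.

Time shift theorem: L{u(t-a)f(t-a)} = e^(-as)F(s). Here a=10, F(s) = 11/s, so L{u(t-10)f(t-10)} = e^(-10s)·11/s

Final answer: e^(-10s)·11/s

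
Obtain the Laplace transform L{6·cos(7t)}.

L{cos(ωt)} = s/(s² + ω²), so L{cos(7t)} = s/(s² + 49). Then L{6·cos(7t)} = 6·s/(s² + 49) = 6s/(s² + 49)

Final answer: 6s/(s² + 49)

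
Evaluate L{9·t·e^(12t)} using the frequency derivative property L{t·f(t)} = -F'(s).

L{e^(12t)} = 1/(s-12). By frequency derivative: L{t·e^(12t)} = -d/ds[1/(s-12)] = -(-1)/(s-12)² = 1/(s-12)². Then L{9·t·e^(12t)} = 9·1/(s-12)² = 9/(s-12)²

Final answer: 9/(s-12)²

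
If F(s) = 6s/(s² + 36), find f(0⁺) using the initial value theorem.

f(0⁺) = lim_{s→∞} s·6s/(s² + 36) = lim_{s→∞} 6s²/(s² + 36) = 6

Final answer: 6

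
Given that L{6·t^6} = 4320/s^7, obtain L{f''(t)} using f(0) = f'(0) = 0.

L{f''(t)} = s²F(s) - sf(0) - f'(0) = s²·4320/s^7 - 0 - 0 = 4320/s^5

Final answer: 4320/s^5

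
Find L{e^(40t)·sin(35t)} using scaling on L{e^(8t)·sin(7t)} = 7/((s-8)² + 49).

Scaling with a=5: L{e^(40t)·sin(35t)} = (1/5) · 7/((s/5-8)² + 49). Simplifying: 35/((s-40)² + 1225)

Final answer: 35/((s-40)² + 1225)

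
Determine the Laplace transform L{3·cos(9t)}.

L{cos(ωt)} = s/(s² + ω²), so L{cos(9t)} = s/(s² + 81). Then L{3·cos(9t)} = 3·s/(s² + 81) = 3s/(s² + 81)

Final answer: 3s/(s² + 81)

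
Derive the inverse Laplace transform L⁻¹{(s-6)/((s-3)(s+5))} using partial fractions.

Using partial fractions, f(t) = (-3e^(3t) + 11e^(-5t))/8

Final answer: (-3e^(3t) + 11e^(-5t))/8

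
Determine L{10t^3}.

L{t^n} = n!/s^(n+1). So L{10t^3} = 10·3!/s^4 = 60/s^4

Final answer: 60/s^4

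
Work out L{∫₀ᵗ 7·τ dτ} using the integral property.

L{∫₀ᵗ f(τ)dτ} = F(s)/s with f(t) = 7t. F(s) = 7/s^2, so L{∫₀ᵗ 7·τ dτ} = (7/s^2)/s = 7/s^3. (Check: ∫₀ᵗ 7·τ dτ = 7t^2/2.)

Final answer: 7/s^3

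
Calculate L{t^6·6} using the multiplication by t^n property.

L{6} = 6/s. d^1/ds^1[1/s] = -1/s². d^2/ds^2[1/s] = 2/s^3. d^3/ds^3[1/s] = -6/s^4. d^4/ds^4[1/s] = 24/s^5. d^5/ds^5[1/s] = -120/s^6. d^6/ds^6[1/s] = 720/s^7. So L{t^6} = (-1)^{6}·720/s^7 = 720/s^7. Then L{t^6·6} = 6·720/s^7 = 4320/s^7

Final answer: 4320/s^7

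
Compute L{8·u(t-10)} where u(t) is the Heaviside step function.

L{u(t-a)} = e^(-as)/s. Here a=10, so L{u(t-10)} = e^(-10s)/s, and L{8·u(t-10)} = 8·e^(-10s)/s

Final answer: 8·e^(-10s)/s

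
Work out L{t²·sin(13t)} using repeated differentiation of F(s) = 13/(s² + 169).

F(s) = 13/(s² + 169). F'(s) = -26s/(s² + 169)². F''(s) = -26(169 - 3s²)/(s² + 169)³ = (78s² - 4394)/(s² + 169)³. So L{t²·sin(13t)} = (-1)² F''(s) = (78s² - 4394)/(s² + 169)³

Final answer: (78s² - 4394)/(s² + 169)³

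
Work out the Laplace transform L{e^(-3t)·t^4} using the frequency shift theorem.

L{e^(at)·t^n} = n!/(s-a)^(n+1), so L{e^(-3t)·t^4} = 24/(s+3)^5

Final answer: 24/(s+3)^5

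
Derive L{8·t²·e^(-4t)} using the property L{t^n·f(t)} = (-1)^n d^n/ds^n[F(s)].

L{e^(-4t)} = 1/(s+4). d/ds[1/(s+4)] = -1/(s+4)². d²/ds²[1/(s+4)] = 2/(s+4)³. So L{t²·e^(-4t)} = (-1)² · 2/(s+4)³ = 2/(s+4)³. Then L{8·t²·e^(-4t)} = 8·2/(s+4)³ = 16/(s+4)³

Final answer: 16/(s+4)³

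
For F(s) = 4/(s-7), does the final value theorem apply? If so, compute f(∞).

sF(s) = 4s/(s-7) has a pole at s = 7 in the right half-plane. Theorem does NOT apply (unstable system; f(t) = 4·e^(7t) grows without bound).

Final answer: Not applicable (unstable)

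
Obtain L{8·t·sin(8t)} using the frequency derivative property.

L{sin(8t)} = 8/(s² + 64). By L{t·f(t)} = -F'(s): -d/ds[8/(s² + 64)] = -(8)·(-2s)/(s² + 64)² = 16s/(s² + 64)². Then L{8·t·sin(8t)} = 8·16s/(s² + 64)² = 128s/(s² + 64)²

Final answer: 128s/(s² + 64)²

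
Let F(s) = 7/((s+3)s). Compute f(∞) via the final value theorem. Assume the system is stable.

f(∞) = lim_{s→0} sF(s) = lim_{s→0} 7/(s+3) = 7/3

Final answer: 7/3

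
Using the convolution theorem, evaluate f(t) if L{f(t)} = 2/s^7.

2/s^7 = (2/s)·(1/s^6) = L{2}·L{t^5/120}. By convolution, f(t) = 2*t^5/120 = ∫₀ᵗ 2·τ^5/120 dτ = 2·t^6/720

Final answer: 2·t^6/720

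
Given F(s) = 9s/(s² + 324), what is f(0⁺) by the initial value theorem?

f(0⁺) = lim_{s→∞} s·9s/(s² + 324) = lim_{s→∞} 9s²/(s² + 324) = 9

Final answer: 9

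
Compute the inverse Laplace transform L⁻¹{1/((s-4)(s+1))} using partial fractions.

Decompose: A/(s-4) + B/(s+1). A = 1/5, B = -1/5. f(t) = (e^(4t) - e^(-t))/5

Final answer: (e^(4t) - e^(-t))/5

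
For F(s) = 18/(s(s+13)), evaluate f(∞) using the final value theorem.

f(∞) = lim_{s→0} s·18/(s(s+13)) = lim_{s→0} 18/(s+13) = 18/13 = 18/13

Final answer: 18/13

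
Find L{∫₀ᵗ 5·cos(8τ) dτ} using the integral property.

L{∫₀ᵗ f(τ)dτ} = F(s)/s with F(s) = 5s/(s² + 64), so the result is (5s/(s² + 64))/s = 5/(s² + 64)

Final answer: 5/(s² + 64)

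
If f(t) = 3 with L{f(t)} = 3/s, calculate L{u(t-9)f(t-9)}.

Time shift theorem: L{u(t-a)f(t-a)} = e^(-as)F(s). Here a=9, F(s) = 3/s, so L{u(t-9)f(t-9)} = e^(-9s)·3/s

Final answer: e^(-9s)·3/s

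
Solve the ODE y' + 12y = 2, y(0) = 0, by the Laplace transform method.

sY + 12Y = 2/s. Y = 2/(s(s+12)). Partial fractions: Y = 1/6/s - 1/6/(s+12)

Final answer: y(t) = 1/6(1 - e^(-12t))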